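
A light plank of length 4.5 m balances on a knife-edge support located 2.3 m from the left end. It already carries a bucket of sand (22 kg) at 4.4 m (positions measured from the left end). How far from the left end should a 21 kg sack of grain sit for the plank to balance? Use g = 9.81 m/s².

x ≈ 0.1 m from the left end

Take moments about the knife-edge support (at 2.3 m from the left end).
Bucket of sand: 22 × 9.81 = 215.8 N down at 4.4 m → arm 2.1 m, τ = 215.8 × 2.1 = 453.2 N·m clockwise.
Net moment of existing loads = 453.2 N·m clockwise.
The sack of grain weighs 21 × 9.81 = 206 N and must supply an equal counterclockwise moment, so its lever arm about the knife-edge support is 453.2 / 206 = 2.2 m.
That puts it at 2.3 − 2.2 = 0.1 m from the left end.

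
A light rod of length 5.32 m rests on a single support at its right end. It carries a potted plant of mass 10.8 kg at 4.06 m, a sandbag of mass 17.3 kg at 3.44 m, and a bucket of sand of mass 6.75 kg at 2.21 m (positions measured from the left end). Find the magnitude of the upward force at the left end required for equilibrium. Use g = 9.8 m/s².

About the right end:
Potted plant: 10.8 × 9.8 = 105.8 N down at 4.06 m → arm 1.26 m, τ = 105.8 × 1.26 = 133.3 N·m counterclockwise.
Sandbag: 17.3 × 9.8 = 169.5 N down at 3.44 m → arm 1.88 m, τ = 169.5 × 1.88 = 318.7 N·m counterclockwise.
Bucket of sand: 6.75 × 9.8 = 66.15 N down at 2.21 m → arm 3.11 m, τ = 66.15 × 3.11 = 205.7 N·m counterclockwise.
Net moment of the loads = 657.7 N·m counterclockwise.
The upward force F acts at the left end, arm 5.32 m, giving F × 5.32 clockwise.
Στ = 0 ⇒ F × 5.32 = 657.7 ⇒ F = 657.7 / 5.32 = 124 N.

F ≈ 124 N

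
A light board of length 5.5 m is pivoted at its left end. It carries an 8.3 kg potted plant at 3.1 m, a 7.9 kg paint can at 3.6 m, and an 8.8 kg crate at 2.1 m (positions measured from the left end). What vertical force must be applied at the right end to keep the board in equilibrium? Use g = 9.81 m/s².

Take moments about the left end.
Potted plant: 8.3 × 9.81 = 81.42 N down at 3.1 m → arm 3.1 m, τ = 81.42 × 3.1 = 252.4 N·m clockwise.
Paint can: 7.9 × 9.81 = 77.5 N down at 3.6 m → arm 3.6 m, τ = 77.5 × 3.6 = 279 N·m clockwise.
Crate: 8.8 × 9.81 = 86.33 N down at 2.1 m → arm 2.1 m, τ = 86.33 × 2.1 = 181.3 N·m clockwise.
Net moment of the loads = 712.7 N·m clockwise.
The upward force F acts at the right end, arm 5.5 m, giving F × 5.5 counterclockwise.
Balancing moments: F × 5.5 = 712.7, giving F = 712.7 / 5.5 = 130 N.

F ≈ 130 N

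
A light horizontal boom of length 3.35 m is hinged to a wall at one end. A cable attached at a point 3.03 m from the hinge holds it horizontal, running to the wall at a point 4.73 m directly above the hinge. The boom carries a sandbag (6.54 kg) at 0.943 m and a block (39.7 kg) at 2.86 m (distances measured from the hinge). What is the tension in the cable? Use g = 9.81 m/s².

T ≈ 460 N

Take moments about the hinge.
Sandbag: 6.54 × 9.81 = 64.16 N down at 0.943 m → arm 0.943 m, τ = 64.16 × 0.943 = 60.5 N·m clockwise.
Block: 39.7 × 9.81 = 389.5 N down at 2.86 m → arm 2.86 m, τ = 389.5 × 2.86 = 1114 N·m clockwise.
Total clockwise load moment = 1174 N·m.
The cable tension T acts at 3.03 m; only its component perpendicular to the boom, T sinθ, produces torque. sinθ = h/√(h²+d²) = 4.73/√(4.73²+3.03²) = 0.842.
Setting net torque to zero: T × 3.03 × 0.842 = 1174 → T = 1174 / 2.551 = 460 N.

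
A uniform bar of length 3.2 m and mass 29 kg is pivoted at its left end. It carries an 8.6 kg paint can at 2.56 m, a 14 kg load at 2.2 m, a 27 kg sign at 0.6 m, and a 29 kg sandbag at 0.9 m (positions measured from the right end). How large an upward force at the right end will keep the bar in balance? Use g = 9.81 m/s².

F ≈ 622 N

Taking torques about the left end:
Beam weight: 29 × 9.81 = 284.5 N down at 1.6 m → arm 1.6 m, τ = 284.5 × 1.6 = 455.2 N·m clockwise.
Paint can: 8.6 × 9.81 = 84.37 N down at 2.56 m → arm 0.64 m, τ = 84.37 × 0.64 = 54 N·m clockwise.
Load: 14 × 9.81 = 137.3 N down at 2.2 m → arm 1 m, τ = 137.3 × 1 = 137.3 N·m clockwise.
Sign: 27 × 9.81 = 264.9 N down at 0.6 m → arm 2.6 m, τ = 264.9 × 2.6 = 688.7 N·m clockwise.
Sandbag: 29 × 9.81 = 284.5 N down at 0.9 m → arm 2.3 m, τ = 284.5 × 2.3 = 654.3 N·m clockwise.
Net moment of the loads = 1990 N·m clockwise.
The upward force F acts at the right end, arm 3.2 m, giving F × 3.2 counterclockwise.
Στ = 0 ⇒ F × 3.2 = 1990 ⇒ F = 1990 / 3.2 = 622 N.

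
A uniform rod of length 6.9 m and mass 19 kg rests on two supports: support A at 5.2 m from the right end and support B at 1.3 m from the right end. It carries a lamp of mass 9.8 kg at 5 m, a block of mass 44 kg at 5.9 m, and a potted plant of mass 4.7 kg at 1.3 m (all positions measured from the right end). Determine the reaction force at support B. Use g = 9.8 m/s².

R_B ≈ 57.1 N

Take moments about support A.
Beam weight: 19 × 9.8 = 186.2 N down at 3.45 m → arm 1.75 m, τ = 186.2 × 1.75 = 325.8 N·m clockwise.
Lamp: 9.8 × 9.8 = 96.04 N down at 5 m → arm 0.2 m, τ = 96.04 × 0.2 = 19.21 N·m clockwise.
Block: 44 × 9.8 = 431.2 N down at 5.9 m → arm 0.7 m, τ = 431.2 × 0.7 = 301.8 N·m counterclockwise.
Potted plant: 4.7 × 9.8 = 46.06 N down at 1.3 m → arm 3.9 m, τ = 46.06 × 3.9 = 179.6 N·m clockwise.
Net load moment about support A = 222.8 N·m clockwise.
Reaction R at support B is upward at 1.3 m, arm 3.9 m → moment R × 3.9 counterclockwise.
Στ = 0 ⇒ R × 3.9 = 222.8 ⇒ R = 57.1 N.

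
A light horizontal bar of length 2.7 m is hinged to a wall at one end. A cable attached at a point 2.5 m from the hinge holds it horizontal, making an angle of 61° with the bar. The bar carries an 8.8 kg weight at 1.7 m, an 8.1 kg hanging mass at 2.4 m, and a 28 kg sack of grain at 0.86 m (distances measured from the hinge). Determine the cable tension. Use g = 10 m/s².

Sum moments about the hinge (the unknown hinge reaction has zero arm there).
Weight: 8.8 × 10 = 88 N down at 1.7 m → arm 1.7 m, τ = 88 × 1.7 = 149.6 N·m clockwise.
Hanging mass: 8.1 × 10 = 81 N down at 2.4 m → arm 2.4 m, τ = 81 × 2.4 = 194.4 N·m clockwise.
Sack of grain: 28 × 10 = 280 N down at 0.86 m → arm 0.86 m, τ = 280 × 0.86 = 240.8 N·m clockwise.
Total clockwise load moment = 584.8 N·m.
The cable tension T acts at 2.5 m; only its component perpendicular to the bar, T sinθ, produces torque. sin 61° = 0.8746.
Setting net torque to zero: T × 2.5 × 0.8746 = 584.8 → T = 584.8 / 2.187 = 267 N.

T ≈ 267 N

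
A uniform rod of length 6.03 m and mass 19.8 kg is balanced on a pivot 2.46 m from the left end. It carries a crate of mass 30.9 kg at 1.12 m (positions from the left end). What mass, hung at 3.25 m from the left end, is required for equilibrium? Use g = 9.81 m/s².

Taking torques about the pivot (at 2.46 m from the left end):
Beam weight: 19.8 × 9.81 = 194.2 N down at 3.015 m → arm 0.555 m, τ = 194.2 × 0.555 = 107.8 N·m clockwise.
Crate: 30.9 × 9.81 = 303.1 N down at 1.12 m → arm 1.34 m, τ = 303.1 × 1.34 = 406.2 N·m counterclockwise.
Net moment of known loads = 298.4 N·m counterclockwise.
An unknown mass m at 3.25 m has arm 0.79 m; its moment is m·g·0.79 clockwise.
Στ = 0 ⇒ m × 9.81 × 0.79 = 298.4 ⇒ m = 298.4 / (9.81 × 0.79) = 38.5 kg.

m ≈ 38.5 kg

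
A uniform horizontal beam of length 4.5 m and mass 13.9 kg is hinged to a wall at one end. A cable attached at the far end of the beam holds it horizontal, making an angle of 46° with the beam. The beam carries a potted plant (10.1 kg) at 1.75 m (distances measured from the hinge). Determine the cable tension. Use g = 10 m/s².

T ≈ 151 N

About the hinge:
Beam weight: 13.9 × 10 = 139 N down at 2.25 m → arm 2.25 m, τ = 139 × 2.25 = 312.8 N·m clockwise.
Potted plant: 10.1 × 10 = 101 N down at 1.75 m → arm 1.75 m, τ = 101 × 1.75 = 176.8 N·m clockwise.
Total clockwise load moment = 489.6 N·m.
The cable tension T acts at 4.5 m; only its component perpendicular to the beam, T sinθ, produces torque. sin 46° = 0.7193.
Balancing moments: T × 4.5 × 0.7193 = 489.6, giving T = 489.6 / 3.237 = 151 N.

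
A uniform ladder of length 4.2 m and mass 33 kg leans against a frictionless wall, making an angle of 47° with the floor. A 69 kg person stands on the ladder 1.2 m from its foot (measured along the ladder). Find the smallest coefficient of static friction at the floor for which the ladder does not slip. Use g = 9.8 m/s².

Choose the foot of the ladder as the axis so the floor normal and friction both act there and drop out.
Ladder weight 33×9.8 = 323.4 N acts at 2.1 m along the ladder; its horizontal arm is 2.1·cos47° = 1.432 m → τ = 463.1 N·m clockwise.
Person: 69×9.8 = 676.2 N at 1.2 m → arm 0.8184 m → τ = 553.4 N·m clockwise.
Wall normal N acts horizontally at the top; its moment arm is the height L sinθ = 4.2·sin47° = 3.072 m, counterclockwise.
Στ = 0 ⇒ N × 3.072 = 1016 ⇒ N = 330.7 N.
ΣFx = 0 ⇒ f = N_wall = 330.7 N. ΣFy = 0 ⇒ N_floor = 999.6 N.
μ_min = f / N_floor = 330.7 / 999.6 = 0.331.

μ_min ≈ 0.331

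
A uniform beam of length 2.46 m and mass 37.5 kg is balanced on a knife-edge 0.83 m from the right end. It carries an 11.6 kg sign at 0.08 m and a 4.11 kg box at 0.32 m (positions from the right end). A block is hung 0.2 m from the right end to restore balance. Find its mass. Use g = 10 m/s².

About the knife-edge (at 0.83 m from the right end):
Beam weight: 37.5 × 10 = 375 N down at 1.23 m → arm 0.4 m, τ = 375 × 0.4 = 150 N·m counterclockwise.
Sign: 11.6 × 10 = 116 N down at 0.08 m → arm 0.75 m, τ = 116 × 0.75 = 87 N·m clockwise.
Box: 4.11 × 10 = 41.1 N down at 0.32 m → arm 0.51 m, τ = 41.1 × 0.51 = 20.96 N·m clockwise.
Net moment of known loads = 42.04 N·m counterclockwise.
An unknown mass m at 0.2 m has arm 0.63 m; its moment is m·g·0.63 clockwise.
Balancing moments: m × 10 × 0.63 = 42.04, giving m = 42.04 / (10 × 0.63) = 6.67 kg.

m ≈ 6.67 kg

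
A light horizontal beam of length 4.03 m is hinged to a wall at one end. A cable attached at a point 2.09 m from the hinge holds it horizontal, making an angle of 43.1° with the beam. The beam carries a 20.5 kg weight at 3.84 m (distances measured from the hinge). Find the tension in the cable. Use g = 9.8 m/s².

Taking torques about the hinge:
Weight: 20.5 × 9.8 = 200.9 N down at 3.84 m → arm 3.84 m, τ = 200.9 × 3.84 = 771.5 N·m clockwise.
Total clockwise load moment = 771.5 N·m.
The cable tension T acts at 2.09 m; only its component perpendicular to the beam, T sinθ, produces torque. sin 43.1° = 0.6833.
Setting net torque to zero: T × 2.09 × 0.6833 = 771.5 → T = 771.5 / 1.428 = 540 N.

T ≈ 540 N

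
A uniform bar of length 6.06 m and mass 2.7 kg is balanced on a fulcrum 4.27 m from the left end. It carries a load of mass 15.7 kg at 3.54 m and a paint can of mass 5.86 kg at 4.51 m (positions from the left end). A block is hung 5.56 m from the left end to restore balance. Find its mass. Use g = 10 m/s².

Take moments about the fulcrum (at 4.27 m from the left end).
Beam weight: 2.7 × 10 = 27 N down at 3.03 m → arm 1.24 m, τ = 27 × 1.24 = 33.48 N·m counterclockwise.
Load: 15.7 × 10 = 157 N down at 3.54 m → arm 0.73 m, τ = 157 × 0.73 = 114.6 N·m counterclockwise.
Paint can: 5.86 × 10 = 58.6 N down at 4.51 m → arm 0.24 m, τ = 58.6 × 0.24 = 14.06 N·m clockwise.
Net moment of known loads = 134 N·m counterclockwise.
An unknown mass m at 5.56 m has arm 1.29 m; its moment is m·g·1.29 clockwise.
Balancing moments: m × 10 × 1.29 = 134, giving m = 134 / (10 × 1.29) = 10.4 kg.

m ≈ 10.4 kg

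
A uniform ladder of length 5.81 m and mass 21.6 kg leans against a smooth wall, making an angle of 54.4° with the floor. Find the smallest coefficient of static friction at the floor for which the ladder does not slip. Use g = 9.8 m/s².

μ_min ≈ 0.358

About the foot of the ladder:
Ladder weight 21.6×9.8 = 211.7 N acts at 2.905 m along the ladder; its horizontal arm is 2.905·cos54.4° = 1.691 m → τ = 358 N·m clockwise.
Wall normal N acts horizontally at the top; its moment arm is the height L sinθ = 5.81·sin54.4° = 4.724 m, counterclockwise.
Setting net torque to zero: N × 4.724 = 358 → N = 75.78 N.
ΣFx = 0 ⇒ f = N_wall = 75.78 N. ΣFy = 0 ⇒ N_floor = 211.7 N.
μ_min = f / N_floor = 75.78 / 211.7 = 0.358.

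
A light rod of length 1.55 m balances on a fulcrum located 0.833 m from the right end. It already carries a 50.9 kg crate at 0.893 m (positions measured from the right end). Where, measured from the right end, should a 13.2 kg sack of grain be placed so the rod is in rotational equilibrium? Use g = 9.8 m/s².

About the fulcrum (at 0.833 m from the right end):
Crate: 50.9 × 9.8 = 498.8 N down at 0.893 m → arm 0.06 m, τ = 498.8 × 0.06 = 29.93 N·m counterclockwise.
Net moment of existing loads = 29.93 N·m counterclockwise.
The sack of grain weighs 13.2 × 9.8 = 129.4 N and must supply an equal clockwise moment, so its lever arm about the fulcrum is 29.93 / 129.4 = 0.231 m.
That puts it at 0.833 − 0.231 = 0.602 m from the right end.

x ≈ 0.602 m from the right end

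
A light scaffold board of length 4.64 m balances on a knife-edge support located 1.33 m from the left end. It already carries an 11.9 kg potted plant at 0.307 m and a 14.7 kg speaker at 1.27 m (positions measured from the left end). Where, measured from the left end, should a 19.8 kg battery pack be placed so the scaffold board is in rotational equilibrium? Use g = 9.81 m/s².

Taking torques about the knife-edge support (at 1.33 m from the left end):
Potted plant: 11.9 × 9.81 = 116.7 N down at 0.307 m → arm 1.023 m, τ = 116.7 × 1.023 = 119.4 N·m counterclockwise.
Speaker: 14.7 × 9.81 = 144.2 N down at 1.27 m → arm 0.06 m, τ = 144.2 × 0.06 = 8.652 N·m counterclockwise.
Net moment of existing loads = 128.1 N·m counterclockwise.
The battery pack weighs 19.8 × 9.81 = 194.2 N and must supply an equal clockwise moment, so its lever arm about the knife-edge support is 128.1 / 194.2 = 0.66 m.
That puts it at 1.33 + 0.66 = 1.99 m from the left end.

x ≈ 1.99 m from the left end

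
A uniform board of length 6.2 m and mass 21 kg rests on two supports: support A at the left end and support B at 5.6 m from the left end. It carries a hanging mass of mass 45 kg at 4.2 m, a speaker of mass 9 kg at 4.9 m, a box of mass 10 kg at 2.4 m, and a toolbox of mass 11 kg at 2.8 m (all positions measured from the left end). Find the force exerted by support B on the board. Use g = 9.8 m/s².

Sum moments about support A (its reaction then has zero moment arm).
Beam weight: 21 × 9.8 = 205.8 N down at 3.1 m → arm 3.1 m, τ = 205.8 × 3.1 = 638 N·m clockwise.
Hanging mass: 45 × 9.8 = 441 N down at 4.2 m → arm 4.2 m, τ = 441 × 4.2 = 1852 N·m clockwise.
Speaker: 9 × 9.8 = 88.2 N down at 4.9 m → arm 4.9 m, τ = 88.2 × 4.9 = 432.2 N·m clockwise.
Box: 10 × 9.8 = 98 N down at 2.4 m → arm 2.4 m, τ = 98 × 2.4 = 235.2 N·m clockwise.
Toolbox: 11 × 9.8 = 107.8 N down at 2.8 m → arm 2.8 m, τ = 107.8 × 2.8 = 301.8 N·m clockwise.
Net load moment about support A = 3459 N·m clockwise.
Reaction R at support B is upward at 5.6 m, arm 5.6 m → moment R × 5.6 counterclockwise.
Setting net torque to zero: R × 5.6 = 3459 → R = 618 N.

R_B ≈ 618 N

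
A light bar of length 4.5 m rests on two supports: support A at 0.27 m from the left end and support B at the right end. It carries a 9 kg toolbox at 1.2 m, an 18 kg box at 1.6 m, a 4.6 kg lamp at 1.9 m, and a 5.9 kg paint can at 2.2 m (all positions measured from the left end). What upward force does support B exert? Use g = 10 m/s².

R_B ≈ 121 N

Choose support A as the axis so its reaction then has zero moment arm.
Toolbox: 9 × 10 = 90 N down at 1.2 m → arm 0.93 m, τ = 90 × 0.93 = 83.7 N·m clockwise.
Box: 18 × 10 = 180 N down at 1.6 m → arm 1.33 m, τ = 180 × 1.33 = 239.4 N·m clockwise.
Lamp: 4.6 × 10 = 46 N down at 1.9 m → arm 1.63 m, τ = 46 × 1.63 = 74.98 N·m clockwise.
Paint can: 5.9 × 10 = 59 N down at 2.2 m → arm 1.93 m, τ = 59 × 1.93 = 113.9 N·m clockwise.
Net load moment about support A = 512 N·m clockwise.
Reaction R at support B is upward at 4.5 m, arm 4.23 m → moment R × 4.23 counterclockwise.
For rotational equilibrium, R × 4.23 = 512, so R = 121 N.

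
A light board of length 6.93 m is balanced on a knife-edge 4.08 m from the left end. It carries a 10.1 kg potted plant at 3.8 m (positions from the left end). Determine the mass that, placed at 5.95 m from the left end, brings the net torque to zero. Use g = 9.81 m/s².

Sum moments about the knife-edge (at 4.08 m from the left end) (the support reaction has zero arm there).
Potted plant: 10.1 × 9.81 = 99.08 N down at 3.8 m → arm 0.28 m, τ = 99.08 × 0.28 = 27.74 N·m counterclockwise.
Net moment of known loads = 27.74 N·m counterclockwise.
An unknown mass m at 5.95 m has arm 1.87 m; its moment is m·g·1.87 clockwise.
Setting net torque to zero: m × 9.81 × 1.87 = 27.74 → m = 27.74 / (9.81 × 1.87) = 1.51 kg.

m ≈ 1.51 kg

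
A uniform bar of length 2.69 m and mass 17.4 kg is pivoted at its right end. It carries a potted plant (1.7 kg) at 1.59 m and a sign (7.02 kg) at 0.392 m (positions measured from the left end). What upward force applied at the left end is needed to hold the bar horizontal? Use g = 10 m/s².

F ≈ 154 N

Taking torques about the right end:
Beam weight: 17.4 × 10 = 174 N down at 1.345 m → arm 1.345 m, τ = 174 × 1.345 = 234 N·m counterclockwise.
Potted plant: 1.7 × 10 = 17 N down at 1.59 m → arm 1.1 m, τ = 17 × 1.1 = 18.7 N·m counterclockwise.
Sign: 7.02 × 10 = 70.2 N down at 0.392 m → arm 2.298 m, τ = 70.2 × 2.298 = 161.3 N·m counterclockwise.
Net moment of the loads = 414 N·m counterclockwise.
The upward force F acts at the left end, arm 2.69 m, giving F × 2.69 clockwise.
Setting net torque to zero: F × 2.69 = 414 → F = 414 / 2.69 = 154 N.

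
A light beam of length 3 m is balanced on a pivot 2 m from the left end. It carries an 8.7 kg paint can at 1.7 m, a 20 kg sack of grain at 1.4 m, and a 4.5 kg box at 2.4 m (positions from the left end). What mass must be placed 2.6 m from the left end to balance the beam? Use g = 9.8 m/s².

m ≈ 21.3 kg

Taking torques about the pivot (at 2 m from the left end):
Paint can: 8.7 × 9.8 = 85.26 N down at 1.7 m → arm 0.3 m, τ = 85.26 × 0.3 = 25.58 N·m counterclockwise.
Sack of grain: 20 × 9.8 = 196 N down at 1.4 m → arm 0.6 m, τ = 196 × 0.6 = 117.6 N·m counterclockwise.
Box: 4.5 × 9.8 = 44.1 N down at 2.4 m → arm 0.4 m, τ = 44.1 × 0.4 = 17.64 N·m clockwise.
Net moment of known loads = 125.5 N·m counterclockwise.
An unknown mass m at 2.6 m has arm 0.6 m; its moment is m·g·0.6 clockwise.
Στ = 0 ⇒ m × 9.8 × 0.6 = 125.5 ⇒ m = 125.5 / (9.8 × 0.6) = 21.3 kg.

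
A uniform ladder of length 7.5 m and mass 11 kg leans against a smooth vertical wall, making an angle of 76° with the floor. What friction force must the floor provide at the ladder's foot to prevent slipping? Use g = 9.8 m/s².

f ≈ 13.4 N

Take moments about the foot of the ladder.
Ladder weight 11×9.8 = 107.8 N acts at 3.75 m along the ladder; its horizontal arm is 3.75·cos76° = 0.9072 m → τ = 97.8 N·m clockwise.
Wall normal N acts horizontally at the top; its moment arm is the height L sinθ = 7.5·sin76° = 7.277 m, counterclockwise.
Στ = 0 ⇒ N × 7.277 = 97.8 ⇒ N = 13.4 N.
ΣFx = 0: friction at the foot balances the wall's push, so f = N_wall = 13.4 N.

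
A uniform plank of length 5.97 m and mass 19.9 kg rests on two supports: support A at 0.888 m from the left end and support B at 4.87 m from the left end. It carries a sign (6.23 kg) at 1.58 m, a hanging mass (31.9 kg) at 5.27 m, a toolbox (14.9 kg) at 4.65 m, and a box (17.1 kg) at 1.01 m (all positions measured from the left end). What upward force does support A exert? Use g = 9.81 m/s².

R_A ≈ 282 N

About support B:
Beam weight: 19.9 × 9.81 = 195.2 N down at 2.985 m → arm 1.885 m, τ = 195.2 × 1.885 = 368 N·m counterclockwise.
Sign: 6.23 × 9.81 = 61.12 N down at 1.58 m → arm 3.29 m, τ = 61.12 × 3.29 = 201.1 N·m counterclockwise.
Hanging mass: 31.9 × 9.81 = 312.9 N down at 5.27 m → arm 0.4 m, τ = 312.9 × 0.4 = 125.2 N·m clockwise.
Toolbox: 14.9 × 9.81 = 146.2 N down at 4.65 m → arm 0.22 m, τ = 146.2 × 0.22 = 32.16 N·m counterclockwise.
Box: 17.1 × 9.81 = 167.8 N down at 1.01 m → arm 3.86 m, τ = 167.8 × 3.86 = 647.7 N·m counterclockwise.
Net load moment about support B = 1124 N·m counterclockwise.
Reaction R at support A is upward at 0.888 m, arm 3.982 m → moment R × 3.982 clockwise.
Στ = 0 ⇒ R × 3.982 = 1124 ⇒ R = 282 N.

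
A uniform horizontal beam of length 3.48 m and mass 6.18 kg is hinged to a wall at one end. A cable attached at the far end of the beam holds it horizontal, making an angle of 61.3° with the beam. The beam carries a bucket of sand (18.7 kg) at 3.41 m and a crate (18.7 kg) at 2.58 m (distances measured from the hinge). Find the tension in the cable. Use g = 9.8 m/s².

Taking torques about the hinge:
Beam weight: 6.18 × 9.8 = 60.56 N down at 1.74 m → arm 1.74 m, τ = 60.56 × 1.74 = 105.4 N·m clockwise.
Bucket of sand: 18.7 × 9.8 = 183.3 N down at 3.41 m → arm 3.41 m, τ = 183.3 × 3.41 = 625.1 N·m clockwise.
Crate: 18.7 × 9.8 = 183.3 N down at 2.58 m → arm 2.58 m, τ = 183.3 × 2.58 = 472.9 N·m clockwise.
Total clockwise load moment = 1203 N·m.
The cable tension T acts at 3.48 m; only its component perpendicular to the beam, T sinθ, produces torque. sin 61.3° = 0.8771.
Στ = 0 ⇒ T × 3.48 × 0.8771 = 1203 ⇒ T = 1203 / 3.052 = 394 N.

T ≈ 394 N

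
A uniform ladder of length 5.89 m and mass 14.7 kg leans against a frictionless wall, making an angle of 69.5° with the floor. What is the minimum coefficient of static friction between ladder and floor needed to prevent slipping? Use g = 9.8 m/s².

About the foot of the ladder:
Ladder weight 14.7×9.8 = 144.1 N acts at 2.945 m along the ladder; its horizontal arm is 2.945·cos69.5° = 1.031 m → τ = 148.6 N·m clockwise.
Wall normal N acts horizontally at the top; its moment arm is the height L sinθ = 5.89·sin69.5° = 5.517 m, counterclockwise.
Setting net torque to zero: N × 5.517 = 148.6 → N = 26.93 N.
ΣFx = 0 ⇒ f = N_wall = 26.93 N. ΣFy = 0 ⇒ N_floor = 144.1 N.
μ_min = f / N_floor = 26.93 / 144.1 = 0.187.

μ_min ≈ 0.187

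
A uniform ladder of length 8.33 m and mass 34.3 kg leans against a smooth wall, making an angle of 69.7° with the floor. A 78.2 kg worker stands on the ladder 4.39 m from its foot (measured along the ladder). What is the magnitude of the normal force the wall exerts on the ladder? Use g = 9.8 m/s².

N_wall ≈ 212 N

Take moments about the foot of the ladder.
Ladder weight 34.3×9.8 = 336.1 N acts at 4.165 m along the ladder; its horizontal arm is 4.165·cos69.7° = 1.445 m → τ = 485.7 N·m clockwise.
Worker: 78.2×9.8 = 766.4 N at 4.39 m → arm 1.523 m → τ = 1167 N·m clockwise.
Wall normal N acts horizontally at the top; its moment arm is the height L sinθ = 8.33·sin69.7° = 7.813 m, counterclockwise.
Στ = 0 ⇒ N × 7.813 = 1653 ⇒ N = 212 N.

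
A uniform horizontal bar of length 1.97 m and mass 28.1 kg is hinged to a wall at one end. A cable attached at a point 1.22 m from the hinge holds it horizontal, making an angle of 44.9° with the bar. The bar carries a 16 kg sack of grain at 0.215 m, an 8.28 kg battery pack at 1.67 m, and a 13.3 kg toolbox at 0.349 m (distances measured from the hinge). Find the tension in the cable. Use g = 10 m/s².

T ≈ 576 N

About the hinge:
Beam weight: 28.1 × 10 = 281 N down at 0.985 m → arm 0.985 m, τ = 281 × 0.985 = 276.8 N·m clockwise.
Sack of grain: 16 × 10 = 160 N down at 0.215 m → arm 0.215 m, τ = 160 × 0.215 = 34.4 N·m clockwise.
Battery pack: 8.28 × 10 = 82.8 N down at 1.67 m → arm 1.67 m, τ = 82.8 × 1.67 = 138.3 N·m clockwise.
Toolbox: 13.3 × 10 = 133 N down at 0.349 m → arm 0.349 m, τ = 133 × 0.349 = 46.42 N·m clockwise.
Total clockwise load moment = 495.9 N·m.
The cable tension T acts at 1.22 m; only its component perpendicular to the bar, T sinθ, produces torque. sin 44.9° = 0.7059.
Balancing moments: T × 1.22 × 0.7059 = 495.9, giving T = 495.9 / 0.8612 = 576 N.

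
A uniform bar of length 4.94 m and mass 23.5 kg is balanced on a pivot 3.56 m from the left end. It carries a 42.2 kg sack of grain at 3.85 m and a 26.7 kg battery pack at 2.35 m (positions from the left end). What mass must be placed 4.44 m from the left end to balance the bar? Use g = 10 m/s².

Sum moments about the pivot (at 3.56 m from the left end) (the support reaction has zero arm there).
Beam weight: 23.5 × 10 = 235 N down at 2.47 m → arm 1.09 m, τ = 235 × 1.09 = 256.2 N·m counterclockwise.
Sack of grain: 42.2 × 10 = 422 N down at 3.85 m → arm 0.29 m, τ = 422 × 0.29 = 122.4 N·m clockwise.
Battery pack: 26.7 × 10 = 267 N down at 2.35 m → arm 1.21 m, τ = 267 × 1.21 = 323.1 N·m counterclockwise.
Net moment of known loads = 456.9 N·m counterclockwise.
An unknown mass m at 4.44 m has arm 0.88 m; its moment is m·g·0.88 clockwise.
Balancing moments: m × 10 × 0.88 = 456.9, giving m = 456.9 / (10 × 0.88) = 51.9 kg.

m ≈ 51.9 kg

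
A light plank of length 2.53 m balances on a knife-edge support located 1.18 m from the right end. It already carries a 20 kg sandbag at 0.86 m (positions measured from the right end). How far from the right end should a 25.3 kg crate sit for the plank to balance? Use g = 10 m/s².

x ≈ 1.43 m from the right end

About the knife-edge support (at 1.18 m from the right end):
Sandbag: 20 × 10 = 200 N down at 0.86 m → arm 0.32 m, τ = 200 × 0.32 = 64 N·m clockwise.
Net moment of existing loads = 64 N·m clockwise.
The crate weighs 25.3 × 10 = 253 N and must supply an equal counterclockwise moment, so its lever arm about the knife-edge support is 64 / 253 = 0.253 m.
That puts it at 1.18 + 0.253 = 1.43 m from the right end.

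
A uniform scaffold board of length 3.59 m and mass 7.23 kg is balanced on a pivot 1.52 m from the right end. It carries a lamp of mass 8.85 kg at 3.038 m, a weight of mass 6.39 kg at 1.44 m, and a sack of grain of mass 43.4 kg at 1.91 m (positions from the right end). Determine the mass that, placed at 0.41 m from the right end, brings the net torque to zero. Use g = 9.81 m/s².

Sum moments about the pivot (at 1.52 m from the right end) (the support reaction has zero arm there).
Beam weight: 7.23 × 9.81 = 70.93 N down at 1.795 m → arm 0.275 m, τ = 70.93 × 0.275 = 19.51 N·m counterclockwise.
Lamp: 8.85 × 9.81 = 86.82 N down at 3.038 m → arm 1.518 m, τ = 86.82 × 1.518 = 131.8 N·m counterclockwise.
Weight: 6.39 × 9.81 = 62.69 N down at 1.44 m → arm 0.08 m, τ = 62.69 × 0.08 = 5.015 N·m clockwise.
Sack of grain: 43.4 × 9.81 = 425.8 N down at 1.91 m → arm 0.39 m, τ = 425.8 × 0.39 = 166.1 N·m counterclockwise.
Net moment of known loads = 312.4 N·m counterclockwise.
An unknown mass m at 0.41 m has arm 1.11 m; its moment is m·g·1.11 clockwise.
For rotational equilibrium, m × 9.81 × 1.11 = 312.4, so m = 312.4 / (9.81 × 1.11) = 28.7 kg.

m ≈ 28.7 kg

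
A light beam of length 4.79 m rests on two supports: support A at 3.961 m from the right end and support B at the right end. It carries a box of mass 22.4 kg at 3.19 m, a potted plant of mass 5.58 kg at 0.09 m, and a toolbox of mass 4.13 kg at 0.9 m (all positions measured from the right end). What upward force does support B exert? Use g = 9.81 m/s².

R_B ≈ 128 N

Sum moments about support A (its reaction then has zero moment arm).
Box: 22.4 × 9.81 = 219.7 N down at 3.19 m → arm 0.771 m, τ = 219.7 × 0.771 = 169.4 N·m clockwise.
Potted plant: 5.58 × 9.81 = 54.74 N down at 0.09 m → arm 3.871 m, τ = 54.74 × 3.871 = 211.9 N·m clockwise.
Toolbox: 4.13 × 9.81 = 40.52 N down at 0.9 m → arm 3.061 m, τ = 40.52 × 3.061 = 124 N·m clockwise.
Net load moment about support A = 505.3 N·m clockwise.
Reaction R at support B is upward at 0 m, arm 3.961 m → moment R × 3.961 counterclockwise.
Στ = 0 ⇒ R × 3.961 = 505.3 ⇒ R = 128 N.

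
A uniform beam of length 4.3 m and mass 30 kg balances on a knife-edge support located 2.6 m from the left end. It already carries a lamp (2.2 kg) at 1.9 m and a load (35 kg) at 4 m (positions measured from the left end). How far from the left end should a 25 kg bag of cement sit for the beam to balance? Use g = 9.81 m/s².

x ≈ 1.24 m from the left end

Taking torques about the knife-edge support (at 2.6 m from the left end):
Beam weight: 30 × 9.81 = 294.3 N down at 2.15 m → arm 0.45 m, τ = 294.3 × 0.45 = 132.4 N·m counterclockwise.
Lamp: 2.2 × 9.81 = 21.58 N down at 1.9 m → arm 0.7 m, τ = 21.58 × 0.7 = 15.11 N·m counterclockwise.
Load: 35 × 9.81 = 343.4 N down at 4 m → arm 1.4 m, τ = 343.4 × 1.4 = 480.8 N·m clockwise.
Net moment of existing loads = 333.3 N·m clockwise.
The bag of cement weighs 25 × 9.81 = 245.2 N and must supply an equal counterclockwise moment, so its lever arm about the knife-edge support is 333.3 / 245.2 = 1.36 m.
That puts it at 2.6 − 1.36 = 1.24 m from the left end.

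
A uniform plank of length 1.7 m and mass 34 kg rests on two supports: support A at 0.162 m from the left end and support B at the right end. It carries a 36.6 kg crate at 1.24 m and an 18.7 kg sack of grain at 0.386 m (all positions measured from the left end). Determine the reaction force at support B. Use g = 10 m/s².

R_B ≈ 436 N

About support A:
Beam weight: 34 × 10 = 340 N down at 0.85 m → arm 0.688 m, τ = 340 × 0.688 = 233.9 N·m clockwise.
Crate: 36.6 × 10 = 366 N down at 1.24 m → arm 1.078 m, τ = 366 × 1.078 = 394.5 N·m clockwise.
Sack of grain: 18.7 × 10 = 187 N down at 0.386 m → arm 0.224 m, τ = 187 × 0.224 = 41.89 N·m clockwise.
Net load moment about support A = 670.3 N·m clockwise.
Reaction R at support B is upward at 1.7 m, arm 1.538 m → moment R × 1.538 counterclockwise.
Στ = 0 ⇒ R × 1.538 = 670.3 ⇒ R = 436 N.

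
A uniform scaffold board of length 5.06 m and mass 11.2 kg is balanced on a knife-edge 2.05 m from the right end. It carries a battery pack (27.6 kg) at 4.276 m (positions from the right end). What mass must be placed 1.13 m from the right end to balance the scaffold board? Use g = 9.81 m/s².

m ≈ 72.6 kg

Sum moments about the knife-edge (at 2.05 m from the right end) (the support reaction has zero arm there).
Beam weight: 11.2 × 9.81 = 109.9 N down at 2.53 m → arm 0.48 m, τ = 109.9 × 0.48 = 52.75 N·m counterclockwise.
Battery pack: 27.6 × 9.81 = 270.8 N down at 4.276 m → arm 2.226 m, τ = 270.8 × 2.226 = 602.8 N·m counterclockwise.
Net moment of known loads = 655.5 N·m counterclockwise.
An unknown mass m at 1.13 m has arm 0.92 m; its moment is m·g·0.92 clockwise.
Balancing moments: m × 9.81 × 0.92 = 655.5, giving m = 655.5 / (9.81 × 0.92) = 72.6 kg.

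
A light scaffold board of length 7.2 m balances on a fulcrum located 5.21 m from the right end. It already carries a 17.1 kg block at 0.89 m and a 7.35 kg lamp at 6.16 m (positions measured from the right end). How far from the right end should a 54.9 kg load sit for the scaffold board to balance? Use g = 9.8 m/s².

x ≈ 6.43 m from the right end

Taking torques about the fulcrum (at 5.21 m from the right end):
Block: 17.1 × 9.8 = 167.6 N down at 0.89 m → arm 4.32 m, τ = 167.6 × 4.32 = 724 N·m clockwise.
Lamp: 7.35 × 9.8 = 72.03 N down at 6.16 m → arm 0.95 m, τ = 72.03 × 0.95 = 68.43 N·m counterclockwise.
Net moment of existing loads = 655.6 N·m clockwise.
The load weighs 54.9 × 9.8 = 538 N and must supply an equal counterclockwise moment, so its lever arm about the fulcrum is 655.6 / 538 = 1.22 m.
That puts it at 5.21 + 1.22 = 6.43 m from the right end.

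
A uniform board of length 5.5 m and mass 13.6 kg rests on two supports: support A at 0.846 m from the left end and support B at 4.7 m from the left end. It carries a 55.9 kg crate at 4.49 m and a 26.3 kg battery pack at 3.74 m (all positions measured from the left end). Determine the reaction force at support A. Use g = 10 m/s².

Sum moments about support B (its reaction then has zero moment arm).
Beam weight: 13.6 × 10 = 136 N down at 2.75 m → arm 1.95 m, τ = 136 × 1.95 = 265.2 N·m counterclockwise.
Crate: 55.9 × 10 = 559 N down at 4.49 m → arm 0.21 m, τ = 559 × 0.21 = 117.4 N·m counterclockwise.
Battery pack: 26.3 × 10 = 263 N down at 3.74 m → arm 0.96 m, τ = 263 × 0.96 = 252.5 N·m counterclockwise.
Net load moment about support B = 635.1 N·m counterclockwise.
Reaction R at support A is upward at 0.846 m, arm 3.854 m → moment R × 3.854 clockwise.
For rotational equilibrium, R × 3.854 = 635.1, so R = 165 N.

R_A ≈ 165 N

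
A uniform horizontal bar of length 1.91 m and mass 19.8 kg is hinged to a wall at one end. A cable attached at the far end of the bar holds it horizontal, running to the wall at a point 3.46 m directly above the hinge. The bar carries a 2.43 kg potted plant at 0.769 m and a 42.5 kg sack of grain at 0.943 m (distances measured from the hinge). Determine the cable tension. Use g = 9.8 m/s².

About the hinge:
Beam weight: 19.8 × 9.8 = 194 N down at 0.955 m → arm 0.955 m, τ = 194 × 0.955 = 185.3 N·m clockwise.
Potted plant: 2.43 × 9.8 = 23.81 N down at 0.769 m → arm 0.769 m, τ = 23.81 × 0.769 = 18.31 N·m clockwise.
Sack of grain: 42.5 × 9.8 = 416.5 N down at 0.943 m → arm 0.943 m, τ = 416.5 × 0.943 = 392.8 N·m clockwise.
Total clockwise load moment = 596.4 N·m.
The cable tension T acts at 1.91 m; only its component perpendicular to the bar, T sinθ, produces torque. sinθ = h/√(h²+d²) = 3.46/√(3.46²+1.91²) = 0.8755.
Στ = 0 ⇒ T × 1.91 × 0.8755 = 596.4 ⇒ T = 596.4 / 1.672 = 357 N.

T ≈ 357 N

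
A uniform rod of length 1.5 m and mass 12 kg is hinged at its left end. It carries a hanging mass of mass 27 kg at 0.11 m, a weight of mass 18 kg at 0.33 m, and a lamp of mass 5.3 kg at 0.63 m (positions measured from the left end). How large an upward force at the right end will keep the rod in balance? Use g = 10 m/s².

F ≈ 142 N

Sum moments about the left end (the unknown pivot reaction has zero arm there).
Beam weight: 12 × 10 = 120 N down at 0.75 m → arm 0.75 m, τ = 120 × 0.75 = 90 N·m clockwise.
Hanging mass: 27 × 10 = 270 N down at 0.11 m → arm 0.11 m, τ = 270 × 0.11 = 29.7 N·m clockwise.
Weight: 18 × 10 = 180 N down at 0.33 m → arm 0.33 m, τ = 180 × 0.33 = 59.4 N·m clockwise.
Lamp: 5.3 × 10 = 53 N down at 0.63 m → arm 0.63 m, τ = 53 × 0.63 = 33.39 N·m clockwise.
Net moment of the loads = 212.5 N·m clockwise.
The upward force F acts at the right end, arm 1.5 m, giving F × 1.5 counterclockwise.
Balancing moments: F × 1.5 = 212.5, giving F = 212.5 / 1.5 = 142 N.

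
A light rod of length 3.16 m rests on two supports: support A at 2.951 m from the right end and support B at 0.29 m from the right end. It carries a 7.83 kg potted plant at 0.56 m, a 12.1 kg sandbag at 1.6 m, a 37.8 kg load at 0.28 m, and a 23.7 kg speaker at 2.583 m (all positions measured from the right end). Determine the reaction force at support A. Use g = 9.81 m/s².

R_A ≈ 265 N

Taking torques about support B:
Potted plant: 7.83 × 9.81 = 76.81 N down at 0.56 m → arm 0.27 m, τ = 76.81 × 0.27 = 20.74 N·m counterclockwise.
Sandbag: 12.1 × 9.81 = 118.7 N down at 1.6 m → arm 1.31 m, τ = 118.7 × 1.31 = 155.5 N·m counterclockwise.
Load: 37.8 × 9.81 = 370.8 N down at 0.28 m → arm 0.01 m, τ = 370.8 × 0.01 = 3.708 N·m clockwise.
Speaker: 23.7 × 9.81 = 232.5 N down at 2.583 m → arm 2.293 m, τ = 232.5 × 2.293 = 533.1 N·m counterclockwise.
Net load moment about support B = 705.6 N·m counterclockwise.
Reaction R at support A is upward at 2.951 m, arm 2.661 m → moment R × 2.661 clockwise.
For rotational equilibrium, R × 2.661 = 705.6, so R = 265 N.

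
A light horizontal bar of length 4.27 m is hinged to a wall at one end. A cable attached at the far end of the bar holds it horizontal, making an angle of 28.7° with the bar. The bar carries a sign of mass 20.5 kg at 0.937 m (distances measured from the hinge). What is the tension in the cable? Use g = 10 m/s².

T ≈ 93.7 N

Sum moments about the hinge (the unknown hinge reaction has zero arm there).
Sign: 20.5 × 10 = 205 N down at 0.937 m → arm 0.937 m, τ = 205 × 0.937 = 192.1 N·m clockwise.
Total clockwise load moment = 192.1 N·m.
The cable tension T acts at 4.27 m; only its component perpendicular to the bar, T sinθ, produces torque. sin 28.7° = 0.4802.
Balancing moments: T × 4.27 × 0.4802 = 192.1, giving T = 192.1 / 2.05 = 93.7 N.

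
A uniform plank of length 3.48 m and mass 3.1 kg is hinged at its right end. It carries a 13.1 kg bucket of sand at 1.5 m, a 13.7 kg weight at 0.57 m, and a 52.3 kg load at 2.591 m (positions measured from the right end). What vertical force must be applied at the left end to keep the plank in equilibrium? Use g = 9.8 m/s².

F ≈ 474 N

Choose the right end as the axis so the unknown pivot reaction has zero arm there.
Beam weight: 3.1 × 9.8 = 30.38 N down at 1.74 m → arm 1.74 m, τ = 30.38 × 1.74 = 52.86 N·m counterclockwise.
Bucket of sand: 13.1 × 9.8 = 128.4 N down at 1.5 m → arm 1.5 m, τ = 128.4 × 1.5 = 192.6 N·m counterclockwise.
Weight: 13.7 × 9.8 = 134.3 N down at 0.57 m → arm 0.57 m, τ = 134.3 × 0.57 = 76.55 N·m counterclockwise.
Load: 52.3 × 9.8 = 512.5 N down at 2.591 m → arm 2.591 m, τ = 512.5 × 2.591 = 1328 N·m counterclockwise.
Net moment of the loads = 1650 N·m counterclockwise.
The upward force F acts at the left end, arm 3.48 m, giving F × 3.48 clockwise.
Balancing moments: F × 3.48 = 1650, giving F = 1650 / 3.48 = 474 N.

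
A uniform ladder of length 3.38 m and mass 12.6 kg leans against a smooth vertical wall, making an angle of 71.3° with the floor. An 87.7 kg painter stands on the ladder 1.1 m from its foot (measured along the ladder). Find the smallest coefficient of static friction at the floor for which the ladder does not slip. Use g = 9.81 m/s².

About the foot of the ladder:
Ladder weight 12.6×9.81 = 123.6 N acts at 1.69 m along the ladder; its horizontal arm is 1.69·cos71.3° = 0.5418 m → τ = 66.97 N·m clockwise.
Painter: 87.7×9.81 = 860.3 N at 1.1 m → arm 0.3527 m → τ = 303.4 N·m clockwise.
Wall normal N acts horizontally at the top; its moment arm is the height L sinθ = 3.38·sin71.3° = 3.202 m, counterclockwise.
For rotational equilibrium, N × 3.202 = 370.4, so N = 115.7 N.
ΣFx = 0 ⇒ f = N_wall = 115.7 N. ΣFy = 0 ⇒ N_floor = 983.9 N.
μ_min = f / N_floor = 115.7 / 983.9 = 0.118.

μ_min ≈ 0.118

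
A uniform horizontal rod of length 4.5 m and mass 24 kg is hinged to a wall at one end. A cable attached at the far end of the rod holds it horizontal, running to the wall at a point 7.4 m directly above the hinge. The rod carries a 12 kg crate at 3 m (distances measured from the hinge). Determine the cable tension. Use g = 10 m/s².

T ≈ 234 N

Choose the hinge as the axis so the unknown hinge reaction has zero arm there.
Beam weight: 24 × 10 = 240 N down at 2.25 m → arm 2.25 m, τ = 240 × 2.25 = 540 N·m clockwise.
Crate: 12 × 10 = 120 N down at 3 m → arm 3 m, τ = 120 × 3 = 360 N·m clockwise.
Total clockwise load moment = 900 N·m.
The cable tension T acts at 4.5 m; only its component perpendicular to the rod, T sinθ, produces torque. sinθ = h/√(h²+d²) = 7.4/√(7.4²+4.5²) = 0.8544.
Balancing moments: T × 4.5 × 0.8544 = 900, giving T = 900 / 3.845 = 234 N.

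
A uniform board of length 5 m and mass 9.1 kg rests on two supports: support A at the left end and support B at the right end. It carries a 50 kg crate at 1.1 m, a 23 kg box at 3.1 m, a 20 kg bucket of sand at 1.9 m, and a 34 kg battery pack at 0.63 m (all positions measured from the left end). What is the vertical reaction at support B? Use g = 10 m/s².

Taking torques about support A:
Beam weight: 9.1 × 10 = 91 N down at 2.5 m → arm 2.5 m, τ = 91 × 2.5 = 227.5 N·m clockwise.
Crate: 50 × 10 = 500 N down at 1.1 m → arm 1.1 m, τ = 500 × 1.1 = 550 N·m clockwise.
Box: 23 × 10 = 230 N down at 3.1 m → arm 3.1 m, τ = 230 × 3.1 = 713 N·m clockwise.
Bucket of sand: 20 × 10 = 200 N down at 1.9 m → arm 1.9 m, τ = 200 × 1.9 = 380 N·m clockwise.
Battery pack: 34 × 10 = 340 N down at 0.63 m → arm 0.63 m, τ = 340 × 0.63 = 214.2 N·m clockwise.
Net load moment about support A = 2085 N·m clockwise.
Reaction R at support B is upward at 5 m, arm 5 m → moment R × 5 counterclockwise.
Setting net torque to zero: R × 5 = 2085 → R = 417 N.

R_B ≈ 417 N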